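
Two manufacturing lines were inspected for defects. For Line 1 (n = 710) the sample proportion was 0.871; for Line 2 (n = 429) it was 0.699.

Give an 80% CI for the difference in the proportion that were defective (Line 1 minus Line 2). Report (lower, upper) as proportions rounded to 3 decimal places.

Each SE is √(p̂(1−p̂)/n): √(0.8710·0.1290/710) = 0.01258 and √(0.6990·0.3010/429) = 0.02215.
SE(p̂₁ − p̂₂) = √(SE₁² + SE₂²) = √(0.0001582564 + 0.0004906225) = 0.02547, since the two samples are independent.
At 80% confidence z* = 1.282; margin = 1.282 × 0.02547 = 0.03265.
The difference is 0.8710 − 0.6990 = 0.1720, so the interval is 0.1720 ± 0.03265 = (0.139, 0.205).

(0.139, 0.205)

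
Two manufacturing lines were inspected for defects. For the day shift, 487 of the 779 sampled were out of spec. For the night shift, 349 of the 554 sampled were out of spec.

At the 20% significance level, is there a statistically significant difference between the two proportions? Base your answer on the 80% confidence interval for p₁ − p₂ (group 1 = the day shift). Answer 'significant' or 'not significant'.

First, p̂₁ = 487/779 = 0.6252; p̂₂ = 349/554 = 0.6300.
The two standard errors are √(0.6252×0.3748/779) = 0.01734 and √(0.6300×0.3700/554) = 0.02051.
Because the samples are independent, SE_diff = √(0.01734² + 0.02051²) = 0.02686.
Using z* = 1.282 for 80%, ME = 1.282 × 0.02686 = 0.03443.
p̂₁ − p̂₂ = -0.0048; interval -0.0048 ± 0.03443 gives (-0.03923, 0.02963).
The interval (-0.03923, 0.02963) contains 0, so the difference is not significant.

not significant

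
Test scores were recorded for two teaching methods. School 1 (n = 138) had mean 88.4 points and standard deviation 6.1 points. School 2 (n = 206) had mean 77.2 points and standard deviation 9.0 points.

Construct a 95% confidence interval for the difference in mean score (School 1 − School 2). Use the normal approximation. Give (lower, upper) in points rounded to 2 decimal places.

(9.60, 12.80)

Standard errors of each mean: 6.1/√138 = 0.5193 and 9.0/√206 = 0.6271.
SE(x̄₁ − x̄₂) = √(0.5193² + 0.6271²) = 0.8142 for independent samples with unequal variances.
With z* = 1.960, the margin is 1.960 × 0.8142 = 1.5958.
x̄₁ − x̄₂ = 88.4 − 77.2 = 11.2000; the interval is 11.2000 ± 1.5958 = (9.60, 12.80).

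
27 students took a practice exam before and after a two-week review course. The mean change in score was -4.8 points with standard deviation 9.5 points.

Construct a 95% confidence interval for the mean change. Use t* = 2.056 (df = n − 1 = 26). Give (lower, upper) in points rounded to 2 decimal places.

Paired design: SE = s_d/√n = 9.5/√27 = 1.8283.
t* = 2.056; margin of error = 2.056 × 1.8283 = 3.7590.
-4.8 ± 3.7590 → (-8.56, -1.04).

(-8.56, -1.04)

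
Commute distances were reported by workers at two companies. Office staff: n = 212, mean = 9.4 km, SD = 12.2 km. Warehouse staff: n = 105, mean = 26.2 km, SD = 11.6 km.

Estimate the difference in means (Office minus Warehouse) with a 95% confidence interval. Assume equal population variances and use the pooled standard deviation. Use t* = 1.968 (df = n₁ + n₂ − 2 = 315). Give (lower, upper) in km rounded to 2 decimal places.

s_p = √[((n₁−1)s₁² + (n₂−1)s₂²)/(n₁+n₂−2)] = √[(211·12.2² + 104·11.6²)/315] = 12.0052.
SE = 12.0052·√(1/212 + 1/105) = 1.4326.
With t* = 1.968, margin = 1.968 × 1.4326 = 2.8194.
x̄₁ − x̄₂ = 9.4 − 26.2 = -16.8000; interval -16.8000 ± 2.8194 = (-19.62, -13.98).

(-19.62, -13.98)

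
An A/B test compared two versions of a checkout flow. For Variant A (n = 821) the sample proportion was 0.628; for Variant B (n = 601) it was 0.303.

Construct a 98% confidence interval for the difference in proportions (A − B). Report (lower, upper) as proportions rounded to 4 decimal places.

SE₁ = √(p̂₁(1−p̂₁)/n₁) = √(0.6280·0.3720/821) = 0.01687; SE₂ = √(0.3030·0.6970/601) = 0.01875.
Independent samples: SE of the difference = √(SE₁² + SE₂²) = √(0.0002845969 + 0.0003515625) = 0.02522.
z* for 98% confidence is 2.326, so the margin of error is 2.326 × 0.02522 = 0.05866.
Point estimate p̂₁ − p̂₂ = 0.6280 − 0.3030 = 0.3250.
0.3250 ± 0.05866 → (0.2663, 0.3837).

(0.2663, 0.3837)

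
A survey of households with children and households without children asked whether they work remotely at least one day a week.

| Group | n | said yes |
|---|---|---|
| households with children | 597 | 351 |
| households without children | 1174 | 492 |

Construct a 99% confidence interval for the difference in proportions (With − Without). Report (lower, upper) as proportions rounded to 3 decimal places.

p̂₁ = 351/597 = 0.5879 and p̂₂ = 492/1174 = 0.4191.
SE₁ = √(p̂₁(1−p̂₁)/n₁) = √(0.5879·0.4121/597) = 0.02014; SE₂ = √(0.4191·0.5809/1174) = 0.01440.
Independent samples: SE of the difference = √(SE₁² + SE₂²) = √(0.0004056196 + 0.00020736) = 0.02476.
z* for 99% confidence is 2.576, so the margin of error is 2.576 × 0.02476 = 0.06378.
Point estimate p̂₁ − p̂₂ = 0.5879 − 0.4191 = 0.1688.
0.1688 ± 0.06378 → (0.105, 0.233).

(0.105, 0.233)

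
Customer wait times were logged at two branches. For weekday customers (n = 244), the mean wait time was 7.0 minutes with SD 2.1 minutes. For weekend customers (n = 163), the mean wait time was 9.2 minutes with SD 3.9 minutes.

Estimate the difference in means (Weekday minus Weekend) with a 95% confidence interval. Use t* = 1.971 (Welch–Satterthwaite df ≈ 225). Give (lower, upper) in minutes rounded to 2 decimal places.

(-2.86, -1.54)

Standard errors of each mean: 2.1/√244 = 0.1344 and 3.9/√163 = 0.3055.
SE(x̄₁ − x̄₂) = √(0.1344² + 0.3055²) = 0.3338 for independent samples with unequal variances.
With t* = 1.971, the margin is 1.971 × 0.3338 = 0.6579.
x̄₁ − x̄₂ = 7.0 − 9.2 = -2.2000; the interval is -2.2000 ± 0.6579 = (-2.86, -1.54).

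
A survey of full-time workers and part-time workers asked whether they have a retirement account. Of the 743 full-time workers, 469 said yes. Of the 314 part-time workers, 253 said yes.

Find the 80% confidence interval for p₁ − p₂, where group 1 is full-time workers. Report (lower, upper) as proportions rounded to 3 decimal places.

(-0.211, -0.138)

p̂₁ = 469/743 = 0.6312 and p̂₂ = 253/314 = 0.8057.
SE₁ = √(p̂₁(1−p̂₁)/n₁) = √(0.6312·0.3688/743) = 0.01770; SE₂ = √(0.8057·0.1943/314) = 0.02233.
Independent samples: SE of the difference = √(SE₁² + SE₂²) = √(0.00031329 + 0.0004986289) = 0.02849.
z* for 80% confidence is 1.282, so the margin of error is 1.282 × 0.02849 = 0.03652.
Point estimate p̂₁ − p̂₂ = 0.6312 − 0.8057 = -0.1745.
-0.1745 ± 0.03652 → (-0.211, -0.138).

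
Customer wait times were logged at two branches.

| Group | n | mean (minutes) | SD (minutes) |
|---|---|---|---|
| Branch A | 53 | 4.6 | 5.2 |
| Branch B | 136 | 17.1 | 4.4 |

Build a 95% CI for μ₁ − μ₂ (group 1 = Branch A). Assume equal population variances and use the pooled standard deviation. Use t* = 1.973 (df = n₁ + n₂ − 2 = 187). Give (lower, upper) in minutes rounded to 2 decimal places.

Pooled variance s_p² = [52·5.2² + 135·4.4²] / (53+136−2) = 21.4956, so s_p = 4.6363.
SE_diff = s_p·√(1/n₁ + 1/n₂) = 4.6363·√(1/53 + 1/136) = 0.7507.
t* = 1.973; margin = 1.973 × 0.7507 = 1.4811.
Difference = 4.6 − 17.1 = -12.5000.
-12.5000 ± 1.4811 → (-13.98, -11.02).

(-13.98, -11.02)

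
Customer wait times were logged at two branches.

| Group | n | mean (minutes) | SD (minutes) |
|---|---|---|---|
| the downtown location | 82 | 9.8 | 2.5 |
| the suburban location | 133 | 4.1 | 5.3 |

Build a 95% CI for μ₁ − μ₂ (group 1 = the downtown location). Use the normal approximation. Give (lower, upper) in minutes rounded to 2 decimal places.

SE₁ = s₁/√n₁ = 2.5/√82 = 0.2761; SE₂ = 5.3/√133 = 0.4596.
Independent samples, unequal variances: SE_diff = √(SE₁² + SE₂²) = √(0.07623121 + 0.21123216) = 0.5362.
z* = 1.960, so margin of error = 1.960 × 0.5362 = 1.0510.
Difference in means = 9.8 − 4.1 = 5.7000.
5.7000 ± 1.0510 → (4.65, 6.75).

(4.65, 6.75)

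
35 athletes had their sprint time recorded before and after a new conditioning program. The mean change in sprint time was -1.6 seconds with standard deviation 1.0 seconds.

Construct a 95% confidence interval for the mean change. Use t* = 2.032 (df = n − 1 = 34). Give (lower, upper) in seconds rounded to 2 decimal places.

Paired design: SE = s_d/√n = 1.0/√35 = 0.1690.
t* = 2.032; margin of error = 2.032 × 0.1690 = 0.3434.
-1.6 ± 0.3434 → (-1.94, -1.26).

(-1.94, -1.26)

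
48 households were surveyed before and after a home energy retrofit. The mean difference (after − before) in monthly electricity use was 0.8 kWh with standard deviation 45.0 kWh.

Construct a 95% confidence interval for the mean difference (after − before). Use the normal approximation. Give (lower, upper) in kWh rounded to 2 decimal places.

This is a matched-pairs design, so SE = s_d/√n = 45.0/√48 = 6.4952.
Margin = 1.960 × 6.4952 = 12.7306; the interval is 0.8 ± 12.7306 = (-11.93, 13.53).

(-11.93, 13.53)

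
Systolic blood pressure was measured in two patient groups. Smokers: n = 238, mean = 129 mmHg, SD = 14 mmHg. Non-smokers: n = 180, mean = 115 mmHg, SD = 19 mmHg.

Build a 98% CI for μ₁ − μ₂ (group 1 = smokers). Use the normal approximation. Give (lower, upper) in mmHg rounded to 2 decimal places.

(10.09, 17.91)

Standard errors of each mean: 14/√238 = 0.9075 and 19/√180 = 1.4162.
SE(x̄₁ − x̄₂) = √(0.9075² + 1.4162²) = 1.6820 for independent samples with unequal variances.
With z* = 2.326, the margin is 2.326 × 1.6820 = 3.9123.
x̄₁ − x̄₂ = 129 − 115 = 14.0000; the interval is 14.0000 ± 3.9123 = (10.09, 17.91).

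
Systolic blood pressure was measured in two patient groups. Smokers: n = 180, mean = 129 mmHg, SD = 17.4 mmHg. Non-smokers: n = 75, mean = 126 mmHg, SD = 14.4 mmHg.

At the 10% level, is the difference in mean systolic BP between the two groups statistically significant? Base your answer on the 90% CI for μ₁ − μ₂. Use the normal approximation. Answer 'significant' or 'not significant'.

not significant

SE₁ = s₁/√n₁ = 17.4/√180 = 1.2969; SE₂ = 14.4/√75 = 1.6628.
Independent samples, unequal variances: SE_diff = √(SE₁² + SE₂²) = √(1.68194961 + 2.76490384) = 2.1088.
z* = 1.645, so margin of error = 1.645 × 2.1088 = 3.4690.
Difference in means = 129 − 126 = 3.0000.
3.0000 ± 3.4690 → (-0.4690, 6.4690).
The interval (-0.4690, 6.4690) contains 0, so the difference is not significant.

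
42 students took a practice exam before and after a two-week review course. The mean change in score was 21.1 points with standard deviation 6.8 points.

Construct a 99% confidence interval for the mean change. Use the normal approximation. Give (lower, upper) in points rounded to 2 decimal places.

Paired design: SE = s_d/√n = 6.8/√42 = 1.0493.
z* = 2.576; margin of error = 2.576 × 1.0493 = 2.7030.
21.1 ± 2.7030 → (18.40, 23.80).

(18.40, 23.80)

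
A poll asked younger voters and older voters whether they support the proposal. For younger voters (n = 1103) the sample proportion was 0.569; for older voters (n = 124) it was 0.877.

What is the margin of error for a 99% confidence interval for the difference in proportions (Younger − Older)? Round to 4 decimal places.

Each SE is √(p̂(1−p̂)/n): √(0.5690·0.4310/1103) = 0.01491 and √(0.8770·0.1230/124) = 0.02949.
SE(p̂₁ − p̂₂) = √(SE₁² + SE₂²) = √(0.0002223081 + 0.0008696601) = 0.03304, since the two samples are independent.
At 99% confidence z* = 2.576; margin = 2.576 × 0.03304 = 0.08511.

0.0851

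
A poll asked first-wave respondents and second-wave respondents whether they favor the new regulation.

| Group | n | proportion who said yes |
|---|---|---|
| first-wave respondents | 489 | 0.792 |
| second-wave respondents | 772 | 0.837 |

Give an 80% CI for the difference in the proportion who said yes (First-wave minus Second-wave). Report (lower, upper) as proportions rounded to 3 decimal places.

SE₁ = √(p̂₁(1−p̂₁)/n₁) = √(0.7920·0.2080/489) = 0.01835; SE₂ = √(0.8370·0.1630/772) = 0.01329.
Independent samples: SE of the difference = √(SE₁² + SE₂²) = √(0.0003367225 + 0.0001766241) = 0.02266.
z* for 80% confidence is 1.282, so the margin of error is 1.282 × 0.02266 = 0.02905.
Point estimate p̂₁ − p̂₂ = 0.7920 − 0.8370 = -0.0450.
-0.0450 ± 0.02905 → (-0.074, -0.016).

(-0.074, -0.016)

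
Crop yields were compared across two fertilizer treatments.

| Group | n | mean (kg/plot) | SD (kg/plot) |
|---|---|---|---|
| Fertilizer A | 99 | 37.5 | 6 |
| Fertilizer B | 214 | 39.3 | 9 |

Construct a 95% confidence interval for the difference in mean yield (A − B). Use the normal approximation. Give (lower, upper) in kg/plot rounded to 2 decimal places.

Standard errors of each mean: 6/√99 = 0.6030 and 9/√214 = 0.6152.
SE(x̄₁ − x̄₂) = √(0.6030² + 0.6152²) = 0.8614 for independent samples with unequal variances.
With z* = 1.960, the margin is 1.960 × 0.8614 = 1.6883.
x̄₁ − x̄₂ = 37.5 − 39.3 = -1.8000; the interval is -1.8000 ± 1.6883 = (-3.49, -0.11).

(-3.49, -0.11)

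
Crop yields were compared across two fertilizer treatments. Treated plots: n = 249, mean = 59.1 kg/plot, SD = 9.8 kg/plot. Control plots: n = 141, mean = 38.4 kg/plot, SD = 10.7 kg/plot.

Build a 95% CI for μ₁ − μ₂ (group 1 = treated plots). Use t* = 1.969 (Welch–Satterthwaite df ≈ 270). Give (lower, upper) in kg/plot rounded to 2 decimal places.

(18.55, 22.85)

Standard errors of each mean: 9.8/√249 = 0.6210 and 10.7/√141 = 0.9011.
SE(x̄₁ − x̄₂) = √(0.6210² + 0.9011²) = 1.0944 for independent samples with unequal variances.
With t* = 1.969, the margin is 1.969 × 1.0944 = 2.1549.
x̄₁ − x̄₂ = 59.1 − 38.4 = 20.7000; the interval is 20.7000 ± 2.1549 = (18.55, 22.85).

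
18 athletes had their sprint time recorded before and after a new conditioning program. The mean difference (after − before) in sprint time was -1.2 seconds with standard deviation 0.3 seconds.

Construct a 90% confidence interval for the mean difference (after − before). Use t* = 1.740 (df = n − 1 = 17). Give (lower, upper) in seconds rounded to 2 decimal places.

This is a matched-pairs design, so SE = s_d/√n = 0.3/√18 = 0.0707.
Margin = 1.740 × 0.0707 = 0.1230; the interval is -1.2 ± 0.1230 = (-1.32, -1.08).

(-1.32, -1.08)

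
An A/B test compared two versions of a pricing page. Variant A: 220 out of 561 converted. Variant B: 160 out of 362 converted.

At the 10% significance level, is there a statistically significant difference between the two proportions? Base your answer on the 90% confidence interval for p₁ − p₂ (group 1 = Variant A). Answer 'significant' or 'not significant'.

not significant

First, p̂₁ = 220/561 = 0.3922; p̂₂ = 160/362 = 0.4420.
The two standard errors are √(0.3922×0.6078/561) = 0.02061 and √(0.4420×0.5580/362) = 0.02610.
Because the samples are independent, SE_diff = √(0.02061² + 0.02610²) = 0.03326.
Using z* = 1.645 for 90%, ME = 1.645 × 0.03326 = 0.05471.
p̂₁ − p̂₂ = -0.0498; interval -0.0498 ± 0.05471 gives (-0.10451, 0.00491).
The interval (-0.10451, 0.00491) contains 0, so the difference is not significant.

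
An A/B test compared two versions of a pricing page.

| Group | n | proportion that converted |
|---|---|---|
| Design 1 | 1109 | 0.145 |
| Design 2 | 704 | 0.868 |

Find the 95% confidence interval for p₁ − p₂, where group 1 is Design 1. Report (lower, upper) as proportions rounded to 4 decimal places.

The two standard errors are √(0.1450×0.8550/1109) = 0.01057 and √(0.8680×0.1320/704) = 0.01276.
Because the samples are independent, SE_diff = √(0.01057² + 0.01276²) = 0.01657.
Using z* = 1.960 for 95%, ME = 1.960 × 0.01657 = 0.03248.
p̂₁ − p̂₂ = -0.7230; interval -0.7230 ± 0.03248 gives (-0.7555, -0.6905).

(-0.7555, -0.6905)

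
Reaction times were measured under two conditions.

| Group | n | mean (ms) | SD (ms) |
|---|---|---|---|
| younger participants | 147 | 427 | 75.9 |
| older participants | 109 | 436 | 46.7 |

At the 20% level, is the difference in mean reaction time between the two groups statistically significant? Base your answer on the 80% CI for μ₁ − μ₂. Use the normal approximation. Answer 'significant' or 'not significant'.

not significant

Standard errors of each mean: 75.9/√147 = 6.2601 and 46.7/√109 = 4.4730.
SE(x̄₁ − x̄₂) = √(6.2601² + 4.4730²) = 7.6939 for independent samples with unequal variances.
With z* = 1.282, the margin is 1.282 × 7.6939 = 9.8636.
x̄₁ − x̄₂ = 427 − 436 = -9.0000; the interval is -9.0000 ± 9.8636 = (-18.8636, 0.8636).
The interval (-18.8636, 0.8636) contains 0, so the difference is not significant.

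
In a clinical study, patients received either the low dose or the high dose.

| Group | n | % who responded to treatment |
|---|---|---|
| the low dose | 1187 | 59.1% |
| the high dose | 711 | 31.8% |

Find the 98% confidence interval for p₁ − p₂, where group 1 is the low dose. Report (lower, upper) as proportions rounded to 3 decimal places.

SE₁ = √(p̂₁(1−p̂₁)/n₁) = √(0.5910·0.4090/1187) = 0.01427; SE₂ = √(0.3180·0.6820/711) = 0.01747.
Independent samples: SE of the difference = √(SE₁² + SE₂²) = √(0.0002036329 + 0.0003052009) = 0.02256.
z* for 98% confidence is 2.326, so the margin of error is 2.326 × 0.02256 = 0.05247.
Point estimate p̂₁ − p̂₂ = 0.5910 − 0.3180 = 0.2730.
0.2730 ± 0.05247 → (0.221, 0.325).

(0.221, 0.325)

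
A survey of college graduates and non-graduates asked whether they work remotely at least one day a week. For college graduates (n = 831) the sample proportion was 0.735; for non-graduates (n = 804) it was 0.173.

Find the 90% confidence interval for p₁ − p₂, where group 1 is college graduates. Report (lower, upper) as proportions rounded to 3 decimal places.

SE₁ = √(p̂₁(1−p̂₁)/n₁) = √(0.7350·0.2650/831) = 0.01531; SE₂ = √(0.1730·0.8270/804) = 0.01334.
Independent samples: SE of the difference = √(SE₁² + SE₂²) = √(0.0002343961 + 0.0001779556) = 0.02031.
z* for 90% confidence is 1.645, so the margin of error is 1.645 × 0.02031 = 0.03341.
Point estimate p̂₁ − p̂₂ = 0.7350 − 0.1730 = 0.5620.
0.5620 ± 0.03341 → (0.529, 0.595).

(0.529, 0.595)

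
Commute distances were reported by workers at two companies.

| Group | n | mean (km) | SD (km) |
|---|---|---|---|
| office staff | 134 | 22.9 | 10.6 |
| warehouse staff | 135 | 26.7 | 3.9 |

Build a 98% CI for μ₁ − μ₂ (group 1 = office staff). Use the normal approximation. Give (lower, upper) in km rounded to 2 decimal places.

Per-group SEs: s₁/√n₁ = 10.6/√134 = 0.9157, s₂/√n₂ = 3.9/√135 = 0.3357.
Unpooled SE of the difference: √(0.83850649 + 0.11269449) = 0.9753.
Margin of error = z* · SE = 2.326 × 0.9753 = 2.2685.
x̄₁ − x̄₂ = 22.9 − 26.7 = -3.8000.
CI: -3.8000 ± 2.2685 = (-6.07, -1.53).

(-6.07, -1.53)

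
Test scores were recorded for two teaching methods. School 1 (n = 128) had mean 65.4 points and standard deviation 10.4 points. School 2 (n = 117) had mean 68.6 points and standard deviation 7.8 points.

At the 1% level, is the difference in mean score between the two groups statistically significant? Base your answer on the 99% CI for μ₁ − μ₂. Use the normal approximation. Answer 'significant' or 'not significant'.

Standard errors of each mean: 10.4/√128 = 0.9192 and 7.8/√117 = 0.7211.
SE(x̄₁ − x̄₂) = √(0.9192² + 0.7211²) = 1.1683 for independent samples with unequal variances.
With z* = 2.576, the margin is 2.576 × 1.1683 = 3.0095.
x̄₁ − x̄₂ = 65.4 − 68.6 = -3.2000; the interval is -3.2000 ± 3.0095 = (-6.2095, -0.1905).
The interval (-6.2095, -0.1905) does not contain 0, so the difference is significant.

significant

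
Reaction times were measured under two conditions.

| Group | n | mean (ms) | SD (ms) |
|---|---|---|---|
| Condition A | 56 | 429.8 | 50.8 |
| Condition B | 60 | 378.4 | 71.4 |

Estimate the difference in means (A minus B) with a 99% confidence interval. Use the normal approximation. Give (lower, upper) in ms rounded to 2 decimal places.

(21.91, 80.89)

SE₁ = s₁/√n₁ = 50.8/√56 = 6.7884; SE₂ = 71.4/√60 = 9.2177.
Independent samples, unequal variances: SE_diff = √(SE₁² + SE₂²) = √(46.08237456 + 84.96599329) = 11.4476.
z* = 2.576, so margin of error = 2.576 × 11.4476 = 29.4890.
Difference in means = 429.8 − 378.4 = 51.4000.
51.4000 ± 29.4890 → (21.91, 80.89).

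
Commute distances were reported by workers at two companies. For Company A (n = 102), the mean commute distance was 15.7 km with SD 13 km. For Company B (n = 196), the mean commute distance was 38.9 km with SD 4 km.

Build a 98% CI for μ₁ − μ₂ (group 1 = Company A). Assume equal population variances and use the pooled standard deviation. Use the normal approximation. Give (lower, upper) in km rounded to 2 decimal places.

(-25.55, -20.85)

s_p = √[((n₁−1)s₁² + (n₂−1)s₂²)/(n₁+n₂−2)] = √[(101·13² + 195·4²)/296] = 8.2587.
SE = 8.2587·√(1/102 + 1/196) = 1.0083.
With z* = 2.326, margin = 2.326 × 1.0083 = 2.3453.
x̄₁ − x̄₂ = 15.7 − 38.9 = -23.2000; interval -23.2000 ± 2.3453 = (-25.55, -20.85).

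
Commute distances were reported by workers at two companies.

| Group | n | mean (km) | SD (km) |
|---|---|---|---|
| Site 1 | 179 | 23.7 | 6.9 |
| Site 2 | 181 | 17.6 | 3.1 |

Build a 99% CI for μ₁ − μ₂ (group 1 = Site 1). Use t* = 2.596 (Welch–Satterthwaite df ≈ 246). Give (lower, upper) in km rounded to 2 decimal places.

(4.63, 7.57)

Standard errors of each mean: 6.9/√179 = 0.5157 and 3.1/√181 = 0.2304.
SE(x̄₁ − x̄₂) = √(0.5157² + 0.2304²) = 0.5648 for independent samples with unequal variances.
With t* = 2.596, the margin is 2.596 × 0.5648 = 1.4662.
x̄₁ − x̄₂ = 23.7 − 17.6 = 6.1000; the interval is 6.1000 ± 1.4662 = (4.63, 7.57).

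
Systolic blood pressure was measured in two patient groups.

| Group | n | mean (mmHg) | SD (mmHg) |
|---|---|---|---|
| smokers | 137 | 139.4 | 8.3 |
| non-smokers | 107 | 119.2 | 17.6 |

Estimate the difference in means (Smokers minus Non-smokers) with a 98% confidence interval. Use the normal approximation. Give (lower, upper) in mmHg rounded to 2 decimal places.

Standard errors of each mean: 8.3/√137 = 0.7091 and 17.6/√107 = 1.7015.
SE(x̄₁ − x̄₂) = √(0.7091² + 1.7015²) = 1.8433 for independent samples with unequal variances.
With z* = 2.326, the margin is 2.326 × 1.8433 = 4.2875.
x̄₁ − x̄₂ = 139.4 − 119.2 = 20.2000; the interval is 20.2000 ± 4.2875 = (15.91, 24.49).

(15.91, 24.49)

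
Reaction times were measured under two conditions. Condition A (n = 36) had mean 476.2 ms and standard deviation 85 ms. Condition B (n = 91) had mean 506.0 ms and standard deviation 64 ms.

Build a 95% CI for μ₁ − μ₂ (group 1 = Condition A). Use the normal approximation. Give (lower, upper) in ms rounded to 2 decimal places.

SE₁ = s₁/√n₁ = 85/√36 = 14.1667; SE₂ = 64/√91 = 6.7090.
Independent samples, unequal variances: SE_diff = √(SE₁² + SE₂²) = √(200.69538889 + 45.010681) = 15.6750.
z* = 1.960, so margin of error = 1.960 × 15.6750 = 30.7230.
Difference in means = 476.2 − 506.0 = -29.8000.
-29.8000 ± 30.7230 → (-60.52, 0.92).

(-60.52, 0.92)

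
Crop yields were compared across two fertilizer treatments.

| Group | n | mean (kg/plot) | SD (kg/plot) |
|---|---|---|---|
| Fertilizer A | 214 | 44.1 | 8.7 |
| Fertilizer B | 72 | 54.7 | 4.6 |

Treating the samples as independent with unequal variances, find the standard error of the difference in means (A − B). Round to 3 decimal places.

Per-group SEs: s₁/√n₁ = 8.7/√214 = 0.5947, s₂/√n₂ = 4.6/√72 = 0.5421.
Unpooled SE of the difference: √(0.35366809 + 0.29387241) = 0.8047.

0.805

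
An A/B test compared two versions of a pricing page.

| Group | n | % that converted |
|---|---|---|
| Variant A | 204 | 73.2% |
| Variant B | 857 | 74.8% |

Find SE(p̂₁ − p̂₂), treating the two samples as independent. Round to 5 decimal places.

0.03437

Each SE is √(p̂(1−p̂)/n): √(0.7320·0.2680/204) = 0.03101 and √(0.7480·0.2520/857) = 0.01483.
SE(p̂₁ − p̂₂) = √(SE₁² + SE₂²) = √(0.0009616201 + 0.0002199289) = 0.03437, since the two samples are independent.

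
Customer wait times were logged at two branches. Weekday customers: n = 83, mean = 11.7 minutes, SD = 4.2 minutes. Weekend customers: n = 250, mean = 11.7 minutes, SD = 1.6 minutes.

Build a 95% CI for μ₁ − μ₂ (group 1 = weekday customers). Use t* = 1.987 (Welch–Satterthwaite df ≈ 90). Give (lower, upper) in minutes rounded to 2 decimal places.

SE₁ = s₁/√n₁ = 4.2/√83 = 0.4610; SE₂ = 1.6/√250 = 0.1012.
Independent samples, unequal variances: SE_diff = √(SE₁² + SE₂²) = √(0.212521 + 0.01024144) = 0.4720.
t* = 1.987, so margin of error = 1.987 × 0.4720 = 0.9379.
Difference in means = 11.7 − 11.7 = 0.0000.
0.0000 ± 0.9379 → (-0.94, 0.94).

(-0.94, 0.94)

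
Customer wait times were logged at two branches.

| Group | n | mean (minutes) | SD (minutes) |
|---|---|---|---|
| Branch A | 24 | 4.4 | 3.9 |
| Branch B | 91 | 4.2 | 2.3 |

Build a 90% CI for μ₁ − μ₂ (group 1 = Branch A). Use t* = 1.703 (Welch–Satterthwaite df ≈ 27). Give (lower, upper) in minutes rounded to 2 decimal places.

(-1.22, 1.62)

SE₁ = s₁/√n₁ = 3.9/√24 = 0.7961; SE₂ = 2.3/√91 = 0.2411.
Independent samples, unequal variances: SE_diff = √(SE₁² + SE₂²) = √(0.63377521 + 0.05812921) = 0.8318.
t* = 1.703, so margin of error = 1.703 × 0.8318 = 1.4166.
Difference in means = 4.4 − 4.2 = 0.2000.
0.2000 ± 1.4166 → (-1.22, 1.62).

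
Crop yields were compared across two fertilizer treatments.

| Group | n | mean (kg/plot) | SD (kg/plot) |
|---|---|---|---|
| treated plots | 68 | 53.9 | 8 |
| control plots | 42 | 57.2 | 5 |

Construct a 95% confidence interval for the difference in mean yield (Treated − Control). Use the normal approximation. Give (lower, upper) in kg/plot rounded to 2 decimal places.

(-5.73, -0.87)

SE₁ = s₁/√n₁ = 8/√68 = 0.9701; SE₂ = 5/√42 = 0.7715.
Independent samples, unequal variances: SE_diff = √(SE₁² + SE₂²) = √(0.94109401 + 0.59521225) = 1.2395.
z* = 1.960, so margin of error = 1.960 × 1.2395 = 2.4294.
Difference in means = 53.9 − 57.2 = -3.3000.
-3.3000 ± 2.4294 → (-5.73, -0.87).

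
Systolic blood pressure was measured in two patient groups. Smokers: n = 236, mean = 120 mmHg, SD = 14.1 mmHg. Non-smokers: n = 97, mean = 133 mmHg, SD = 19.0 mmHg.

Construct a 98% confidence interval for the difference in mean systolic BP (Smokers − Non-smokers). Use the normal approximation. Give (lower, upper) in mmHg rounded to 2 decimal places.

(-17.97, -8.03)

SE₁ = s₁/√n₁ = 14.1/√236 = 0.9178; SE₂ = 19.0/√97 = 1.9292.
Independent samples, unequal variances: SE_diff = √(SE₁² + SE₂²) = √(0.84235684 + 3.72181264) = 2.1364.
z* = 2.326, so margin of error = 2.326 × 2.1364 = 4.9693.
Difference in means = 120 − 133 = -13.0000.
-13.0000 ± 4.9693 → (-17.97, -8.03).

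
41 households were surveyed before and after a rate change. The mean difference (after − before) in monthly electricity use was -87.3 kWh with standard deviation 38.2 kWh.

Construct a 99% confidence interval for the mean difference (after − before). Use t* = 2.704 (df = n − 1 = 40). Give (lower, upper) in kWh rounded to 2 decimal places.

(-103.43, -71.17)

Paired design: SE = s_d/√n = 38.2/√41 = 5.9658.
t* = 2.704; margin of error = 2.704 × 5.9658 = 16.1315.
-87.3 ± 16.1315 → (-103.43, -71.17).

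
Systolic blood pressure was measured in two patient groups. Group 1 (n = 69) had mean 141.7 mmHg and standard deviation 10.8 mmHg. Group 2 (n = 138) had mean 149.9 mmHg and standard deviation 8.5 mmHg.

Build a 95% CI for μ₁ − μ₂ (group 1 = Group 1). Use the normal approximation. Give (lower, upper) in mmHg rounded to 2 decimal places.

Per-group SEs: s₁/√n₁ = 10.8/√69 = 1.3002, s₂/√n₂ = 8.5/√138 = 0.7236.
Unpooled SE of the difference: √(1.69052004 + 0.52359696) = 1.4880.
Margin of error = z* · SE = 1.960 × 1.4880 = 2.9165.
x̄₁ − x̄₂ = 141.7 − 149.9 = -8.2000.
CI: -8.2000 ± 2.9165 = (-11.12, -5.28).

(-11.12, -5.28)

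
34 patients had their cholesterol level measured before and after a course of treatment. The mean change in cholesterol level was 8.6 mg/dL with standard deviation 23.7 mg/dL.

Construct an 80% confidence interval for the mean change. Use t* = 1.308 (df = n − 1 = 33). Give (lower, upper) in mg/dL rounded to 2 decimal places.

This is a matched-pairs design, so SE = s_d/√n = 23.7/√34 = 4.0645.
Margin = 1.308 × 4.0645 = 5.3164; the interval is 8.6 ± 5.3164 = (3.28, 13.92).

(3.28, 13.92)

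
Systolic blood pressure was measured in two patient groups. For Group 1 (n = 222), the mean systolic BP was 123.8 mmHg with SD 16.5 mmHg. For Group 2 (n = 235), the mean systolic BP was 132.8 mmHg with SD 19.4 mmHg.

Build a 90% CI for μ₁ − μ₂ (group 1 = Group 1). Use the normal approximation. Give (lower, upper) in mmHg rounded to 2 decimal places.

Standard errors of each mean: 16.5/√222 = 1.1074 and 19.4/√235 = 1.2655.
SE(x̄₁ − x̄₂) = √(1.1074² + 1.2655²) = 1.6816 for independent samples with unequal variances.
With z* = 1.645, the margin is 1.645 × 1.6816 = 2.7662.
x̄₁ − x̄₂ = 123.8 − 132.8 = -9.0000; the interval is -9.0000 ± 2.7662 = (-11.77, -6.23).

(-11.77, -6.23)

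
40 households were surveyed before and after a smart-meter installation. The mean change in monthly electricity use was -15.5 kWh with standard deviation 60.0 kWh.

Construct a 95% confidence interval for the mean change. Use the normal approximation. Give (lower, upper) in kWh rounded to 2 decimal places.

This is a matched-pairs design, so SE = s_d/√n = 60.0/√40 = 9.4868.
Margin = 1.960 × 9.4868 = 18.5941; the interval is -15.5 ± 18.5941 = (-34.09, 3.09).

(-34.09, 3.09)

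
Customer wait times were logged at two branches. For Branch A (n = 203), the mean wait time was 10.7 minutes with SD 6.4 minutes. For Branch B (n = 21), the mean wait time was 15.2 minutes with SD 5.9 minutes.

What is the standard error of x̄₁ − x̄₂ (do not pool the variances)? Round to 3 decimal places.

1.364

SE₁ = s₁/√n₁ = 6.4/√203 = 0.4492; SE₂ = 5.9/√21 = 1.2875.
Independent samples, unequal variances: SE_diff = √(SE₁² + SE₂²) = √(0.20178064 + 1.65765625) = 1.3636.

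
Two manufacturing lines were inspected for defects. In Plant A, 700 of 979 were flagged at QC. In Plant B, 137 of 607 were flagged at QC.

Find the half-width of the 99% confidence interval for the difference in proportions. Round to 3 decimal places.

0.057

p̂₁ = 700/979 = 0.7150 and p̂₂ = 137/607 = 0.2257.
SE₁ = √(p̂₁(1−p̂₁)/n₁) = √(0.7150·0.2850/979) = 0.01443; SE₂ = √(0.2257·0.7743/607) = 0.01697.
Independent samples: SE of the difference = √(SE₁² + SE₂²) = √(0.0002082249 + 0.0002879809) = 0.02228.
z* for 99% confidence is 2.576, so the margin of error is 2.576 × 0.02228 = 0.05739.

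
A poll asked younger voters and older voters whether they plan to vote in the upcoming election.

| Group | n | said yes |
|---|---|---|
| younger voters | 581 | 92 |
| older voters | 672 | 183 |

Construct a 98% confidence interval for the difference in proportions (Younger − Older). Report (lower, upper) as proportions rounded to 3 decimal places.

Sample proportions: 92/581 = 0.1583, 183/672 = 0.2723.
Each SE is √(p̂(1−p̂)/n): √(0.1583·0.8417/581) = 0.01514 and √(0.2723·0.7277/672) = 0.01717.
SE(p̂₁ − p̂₂) = √(SE₁² + SE₂²) = √(0.0002292196 + 0.0002948089) = 0.02289, since the two samples are independent.
At 98% confidence z* = 2.326; margin = 2.326 × 0.02289 = 0.05324.
The difference is 0.1583 − 0.2723 = -0.1140, so the interval is -0.1140 ± 0.05324 = (-0.167, -0.061).

(-0.167, -0.061)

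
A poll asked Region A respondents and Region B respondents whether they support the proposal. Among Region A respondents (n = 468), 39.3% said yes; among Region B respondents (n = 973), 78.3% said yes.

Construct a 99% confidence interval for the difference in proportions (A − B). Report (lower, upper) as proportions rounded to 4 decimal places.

(-0.4574, -0.3226)

Each SE is √(p̂(1−p̂)/n): √(0.3930·0.6070/468) = 0.02258 and √(0.7830·0.2170/973) = 0.01321.
SE(p̂₁ − p̂₂) = √(SE₁² + SE₂²) = √(0.0005098564 + 0.0001745041) = 0.02616, since the two samples are independent.
At 99% confidence z* = 2.576; margin = 2.576 × 0.02616 = 0.06739.
The difference is 0.3930 − 0.7830 = -0.3900, so the interval is -0.3900 ± 0.06739 = (-0.4574, -0.3226).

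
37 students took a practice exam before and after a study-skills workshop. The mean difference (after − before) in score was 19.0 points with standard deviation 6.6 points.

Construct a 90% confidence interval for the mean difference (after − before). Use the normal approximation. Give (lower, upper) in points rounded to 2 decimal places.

Paired design: SE = s_d/√n = 6.6/√37 = 1.0850.
z* = 1.645; margin of error = 1.645 × 1.0850 = 1.7848.
19.0 ± 1.7848 → (17.22, 20.78).

(17.22, 20.78)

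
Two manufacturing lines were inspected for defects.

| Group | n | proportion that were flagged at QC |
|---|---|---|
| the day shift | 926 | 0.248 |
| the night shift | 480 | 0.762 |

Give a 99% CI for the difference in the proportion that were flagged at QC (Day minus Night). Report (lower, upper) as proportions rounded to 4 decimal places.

(-0.5760, -0.4520)

The two standard errors are √(0.2480×0.7520/926) = 0.01419 and √(0.7620×0.2380/480) = 0.01944.
Because the samples are independent, SE_diff = √(0.01419² + 0.01944²) = 0.02407.
Using z* = 2.576 for 99%, ME = 2.576 × 0.02407 = 0.06200.
p̂₁ − p̂₂ = -0.5140; interval -0.5140 ± 0.06200 gives (-0.5760, -0.4520).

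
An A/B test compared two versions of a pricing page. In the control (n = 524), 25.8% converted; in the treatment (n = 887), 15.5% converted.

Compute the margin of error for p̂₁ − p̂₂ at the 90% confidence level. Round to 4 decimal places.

The two standard errors are √(0.2580×0.7420/524) = 0.01911 and √(0.1550×0.8450/887) = 0.01215.
Because the samples are independent, SE_diff = √(0.01911² + 0.01215²) = 0.02265.
Using z* = 1.645 for 90%, ME = 1.645 × 0.02265 = 0.03726.

0.0373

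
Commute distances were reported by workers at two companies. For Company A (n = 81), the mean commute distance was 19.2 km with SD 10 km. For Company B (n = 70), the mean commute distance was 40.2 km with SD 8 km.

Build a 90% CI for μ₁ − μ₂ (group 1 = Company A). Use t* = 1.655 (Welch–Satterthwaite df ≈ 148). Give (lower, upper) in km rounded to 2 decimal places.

(-23.43, -18.57)

SE₁ = s₁/√n₁ = 10/√81 = 1.1111; SE₂ = 8/√70 = 0.9562.
Independent samples, unequal variances: SE_diff = √(SE₁² + SE₂²) = √(1.23454321 + 0.91431844) = 1.4659.
t* = 1.655, so margin of error = 1.655 × 1.4659 = 2.4261.
Difference in means = 19.2 − 40.2 = -21.0000.
-21.0000 ± 2.4261 → (-23.43, -18.57).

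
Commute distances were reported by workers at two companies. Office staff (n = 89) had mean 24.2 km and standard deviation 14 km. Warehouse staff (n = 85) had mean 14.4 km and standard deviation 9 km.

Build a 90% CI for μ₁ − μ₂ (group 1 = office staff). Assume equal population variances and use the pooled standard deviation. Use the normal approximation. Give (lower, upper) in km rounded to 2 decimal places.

Pooled variance s_p² = [88·14² + 84·9²] / (89+85−2) = 139.8372, so s_p = 11.8253.
SE_diff = s_p·√(1/n₁ + 1/n₂) = 11.8253·√(1/89 + 1/85) = 1.7934.
z* = 1.645; margin = 1.645 × 1.7934 = 2.9501.
Difference = 24.2 − 14.4 = 9.8000.
9.8000 ± 2.9501 → (6.85, 12.75).

(6.85, 12.75)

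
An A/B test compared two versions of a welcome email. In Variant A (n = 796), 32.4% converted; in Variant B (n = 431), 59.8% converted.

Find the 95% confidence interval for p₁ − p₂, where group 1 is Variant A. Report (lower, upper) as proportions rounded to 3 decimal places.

SE₁ = √(p̂₁(1−p̂₁)/n₁) = √(0.3240·0.6760/796) = 0.01659; SE₂ = √(0.5980·0.4020/431) = 0.02362.
Independent samples: SE of the difference = √(SE₁² + SE₂²) = √(0.0002752281 + 0.0005579044) = 0.02886.
z* for 95% confidence is 1.960, so the margin of error is 1.960 × 0.02886 = 0.05657.
Point estimate p̂₁ − p̂₂ = 0.3240 − 0.5980 = -0.2740.
-0.2740 ± 0.05657 → (-0.331, -0.217).

(-0.331, -0.217)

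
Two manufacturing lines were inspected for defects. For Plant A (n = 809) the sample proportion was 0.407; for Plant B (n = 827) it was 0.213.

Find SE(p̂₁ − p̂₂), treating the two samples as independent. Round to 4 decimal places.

0.0224

The two standard errors are √(0.4070×0.5930/809) = 0.01727 and √(0.2130×0.7870/827) = 0.01424.
Because the samples are independent, SE_diff = √(0.01727² + 0.01424²) = 0.02238.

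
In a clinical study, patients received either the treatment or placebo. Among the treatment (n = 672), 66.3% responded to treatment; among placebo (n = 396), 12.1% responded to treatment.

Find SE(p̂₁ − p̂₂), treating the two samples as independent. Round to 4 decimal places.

SE₁ = √(p̂₁(1−p̂₁)/n₁) = √(0.6630·0.3370/672) = 0.01823; SE₂ = √(0.1210·0.8790/396) = 0.01639.
Independent samples: SE of the difference = √(SE₁² + SE₂²) = √(0.0003323329 + 0.0002686321) = 0.02451.

0.0245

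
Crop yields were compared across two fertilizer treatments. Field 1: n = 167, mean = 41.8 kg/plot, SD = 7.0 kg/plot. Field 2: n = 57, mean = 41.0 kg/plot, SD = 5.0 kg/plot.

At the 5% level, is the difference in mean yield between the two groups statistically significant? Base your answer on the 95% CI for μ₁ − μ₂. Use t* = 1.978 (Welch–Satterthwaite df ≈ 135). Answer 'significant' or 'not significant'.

not significant

SE₁ = s₁/√n₁ = 7.0/√167 = 0.5417; SE₂ = 5.0/√57 = 0.6623.
Independent samples, unequal variances: SE_diff = √(SE₁² + SE₂²) = √(0.29343889 + 0.43864129) = 0.8556.
t* = 1.978, so margin of error = 1.978 × 0.8556 = 1.6924.
Difference in means = 41.8 − 41.0 = 0.8000.
0.8000 ± 1.6924 → (-0.8924, 2.4924).
The interval (-0.8924, 2.4924) contains 0, so the difference is not significant.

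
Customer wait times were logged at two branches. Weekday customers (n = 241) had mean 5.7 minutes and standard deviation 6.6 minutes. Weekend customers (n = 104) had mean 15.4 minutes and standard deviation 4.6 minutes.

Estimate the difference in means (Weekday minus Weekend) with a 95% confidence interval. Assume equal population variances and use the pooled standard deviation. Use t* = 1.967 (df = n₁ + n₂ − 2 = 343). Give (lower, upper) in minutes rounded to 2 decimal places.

(-11.10, -8.30)

Pooled variance s_p² = [240·6.6² + 103·4.6²] / (241+104−2) = 36.8335, so s_p = 6.0691.
SE_diff = s_p·√(1/n₁ + 1/n₂) = 6.0691·√(1/241 + 1/104) = 0.7120.
t* = 1.967; margin = 1.967 × 0.7120 = 1.4005.
Difference = 5.7 − 15.4 = -9.7000.
-9.7000 ± 1.4005 → (-11.10, -8.30).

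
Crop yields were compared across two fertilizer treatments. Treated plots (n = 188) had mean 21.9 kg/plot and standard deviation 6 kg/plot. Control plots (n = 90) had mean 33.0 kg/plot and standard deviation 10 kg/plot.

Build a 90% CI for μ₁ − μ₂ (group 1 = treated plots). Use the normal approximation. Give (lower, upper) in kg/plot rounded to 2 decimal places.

(-12.98, -9.22)

Standard errors of each mean: 6/√188 = 0.4376 and 10/√90 = 1.0541.
SE(x̄₁ − x̄₂) = √(0.4376² + 1.0541²) = 1.1413 for independent samples with unequal variances.
With z* = 1.645, the margin is 1.645 × 1.1413 = 1.8774.
x̄₁ − x̄₂ = 21.9 − 33.0 = -11.1000; the interval is -11.1000 ± 1.8774 = (-12.98, -9.22).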